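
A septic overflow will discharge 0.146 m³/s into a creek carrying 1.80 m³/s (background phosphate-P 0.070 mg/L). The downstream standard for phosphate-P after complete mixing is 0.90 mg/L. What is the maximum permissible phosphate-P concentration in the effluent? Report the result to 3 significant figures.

11.1 mg/L

At the limit, (Qr·Cr + Qe·Cₑ)/(Qr + Qe) = 0.90:
Cₑ = (1.946·0.90 − 1.800·0.07000) / 0.1460 = 11.13 mg/L.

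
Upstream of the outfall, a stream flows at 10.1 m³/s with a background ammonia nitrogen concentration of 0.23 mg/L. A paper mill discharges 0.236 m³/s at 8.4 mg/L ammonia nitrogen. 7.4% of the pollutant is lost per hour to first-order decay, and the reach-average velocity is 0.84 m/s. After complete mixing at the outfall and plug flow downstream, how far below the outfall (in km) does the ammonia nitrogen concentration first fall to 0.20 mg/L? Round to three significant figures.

Conservation of mass: C = (10.10·0.2300 + 0.2360·8.400) / 10.34 = 4.305/10.34 = 0.4165 mg/L.
7.4%/h lost → k = −ln(1 − 0.074) = 0.07688 h⁻¹.
Set 0.4165·exp(−k·t) = 0.20 → t = ln(0.4165/0.20)/k = 34350 s = 9.543 h.
Distance = v·t = 0.84·34350 = 28860 m = 28.86 km.

28.9 km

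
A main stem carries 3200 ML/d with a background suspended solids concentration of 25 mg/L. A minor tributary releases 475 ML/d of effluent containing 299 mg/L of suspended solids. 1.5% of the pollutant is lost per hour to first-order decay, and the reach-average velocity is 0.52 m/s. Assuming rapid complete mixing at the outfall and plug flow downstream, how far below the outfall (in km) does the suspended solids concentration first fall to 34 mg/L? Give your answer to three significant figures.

71.2 km

Conservation of mass: C = (3200·25.00 + 475.0·299.0) / 3675 = 222000/3675 = 60.41 mg/L.
1.5%/h lost → k = −ln(1 − 0.015) = 0.01511 h⁻¹.
Set 60.41·exp(−k·t) = 34 → t = ln(60.41/34)/k = 136900 s = 38.04 h.
Distance = v·t = 0.52·136900 = 71210 m = 71.21 km.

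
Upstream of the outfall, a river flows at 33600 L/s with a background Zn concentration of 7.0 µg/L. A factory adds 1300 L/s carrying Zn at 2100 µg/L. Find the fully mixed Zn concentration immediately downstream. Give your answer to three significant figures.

Mixed concentration C = ΣQC/ΣQ = (33600·7.000 + 1300·2100) / 34900 = 2965000/34900 = 84.96 µg/L.

85.0 µg/L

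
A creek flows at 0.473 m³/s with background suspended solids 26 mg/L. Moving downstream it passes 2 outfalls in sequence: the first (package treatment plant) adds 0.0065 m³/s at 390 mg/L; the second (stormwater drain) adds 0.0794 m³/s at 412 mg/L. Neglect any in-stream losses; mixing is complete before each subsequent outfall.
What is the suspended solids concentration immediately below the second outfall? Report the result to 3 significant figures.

Outfall 1: combined Q = 0.4795 m³/s; C = (0.4730·26.00 + 0.006500·390.0)/0.4795 = 30.93 mg/L.
Outfall 2: combined Q = 0.5589 m³/s; C = (0.4795·30.93 + 0.07940·412.0)/0.5589 = 85.07 mg/L.

85.1 mg/L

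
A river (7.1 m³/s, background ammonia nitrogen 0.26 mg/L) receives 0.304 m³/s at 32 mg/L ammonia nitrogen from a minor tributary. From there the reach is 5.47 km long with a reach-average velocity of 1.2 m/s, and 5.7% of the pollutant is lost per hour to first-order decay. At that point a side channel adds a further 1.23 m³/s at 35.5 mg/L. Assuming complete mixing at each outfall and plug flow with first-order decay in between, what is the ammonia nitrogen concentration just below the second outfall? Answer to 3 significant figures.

6.30 mg/L

Flow-weighted average: C = (7.100·0.2600 + 0.3040·32.00) / 7.404 = 11.57/7.404 = 1.563 mg/L; combined flow 7.404 m³/s.
Travel time t = 5.47·1000 / 1.2 = 4558 s = 1.266 h.
5.7%/h lost → k = −ln(1 − 0.057) = 0.05869 h⁻¹.
Decay over the reach: 1.563·exp(−kt) = 1.563·0.9284 = 1.451 mg/L.
Second outfall: C = (7.404·1.451 + 1.230·35.50)/8.634 = 6.302 mg/L.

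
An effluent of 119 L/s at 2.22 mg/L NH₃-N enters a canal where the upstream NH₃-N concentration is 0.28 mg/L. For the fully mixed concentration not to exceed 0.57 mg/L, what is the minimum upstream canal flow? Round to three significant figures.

677 L/s

Set C_mix = 0.57: (Q·0.2800 + 119.0·2.220) / (Q + 119.0) = 0.57
→ Q = 119.0·(2.220 − 0.57)/(0.57 − 0.2800) = 677.1 L/s.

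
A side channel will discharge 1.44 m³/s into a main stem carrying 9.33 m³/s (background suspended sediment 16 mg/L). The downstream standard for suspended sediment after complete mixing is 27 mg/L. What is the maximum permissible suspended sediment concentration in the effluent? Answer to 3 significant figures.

98.3 mg/L

At the limit, (Qr·Cr + Qe·Cₑ)/(Qr + Qe) = 27:
Cₑ = (10.77·27 − 9.330·16.00) / 1.440 = 98.27 mg/L.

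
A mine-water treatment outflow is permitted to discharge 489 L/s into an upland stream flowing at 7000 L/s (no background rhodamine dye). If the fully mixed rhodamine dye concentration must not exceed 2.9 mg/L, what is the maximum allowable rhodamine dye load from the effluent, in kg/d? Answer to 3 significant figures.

Mass balance at the limit: 7000·0 + 489.0·Cₑ = 7489·2.9 → Cₑ = 44.41 mg/L.
489.0 L/s = 0.4890 m³/s. Load = 0.4890 m³/s × 44.41 g/m³ × 86 400 s/d = 1876 kg/d.

1880 kg/d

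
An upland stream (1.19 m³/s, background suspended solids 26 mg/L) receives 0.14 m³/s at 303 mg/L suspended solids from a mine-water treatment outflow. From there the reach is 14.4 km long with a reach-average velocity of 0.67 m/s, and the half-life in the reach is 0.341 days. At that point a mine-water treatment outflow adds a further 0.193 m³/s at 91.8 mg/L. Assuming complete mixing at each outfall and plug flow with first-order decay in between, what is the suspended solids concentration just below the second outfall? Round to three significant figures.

40.7 mg/L

After mixing, C = (1.190·26.00 + 0.1400·303.0) / 1.330 = 73.36/1.330 = 55.16 mg/L; combined flow 1.330 m³/s.
Travel time t = 14.4·1000 / 0.67 = 21490 s = 5.970 h.
Half-life 0.341 d → k = ln 2 / 0.341 = 2.033 d⁻¹.
First-order decay: C = 55.16·exp(−k·t) = 55.16·0.6031 = 33.27 mg/L.
Second outfall: C = (1.330·33.27 + 0.1930·91.80)/1.523 = 40.68 mg/L.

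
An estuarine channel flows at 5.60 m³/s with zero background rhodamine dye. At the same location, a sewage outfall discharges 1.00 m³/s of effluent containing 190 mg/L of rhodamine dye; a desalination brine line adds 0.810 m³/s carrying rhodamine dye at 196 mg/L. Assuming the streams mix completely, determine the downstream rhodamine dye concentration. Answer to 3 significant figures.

Mixed concentration C = ΣQC/ΣQ = (5.600·0 + 1.000·190.0 + 0.8100·196.0) / 7.410 = 348.8/7.410 = 47.07 mg/L.

47.1 mg/L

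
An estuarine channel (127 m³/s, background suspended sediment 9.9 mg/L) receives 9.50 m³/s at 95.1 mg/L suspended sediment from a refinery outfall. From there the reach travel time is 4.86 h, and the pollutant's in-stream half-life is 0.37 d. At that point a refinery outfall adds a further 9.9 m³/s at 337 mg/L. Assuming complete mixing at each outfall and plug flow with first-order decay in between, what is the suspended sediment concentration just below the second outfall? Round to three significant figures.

32.9 mg/L

Mixed concentration C = ΣQC/ΣQ = (127.0·9.900 + 9.500·95.10) / 136.5 = 2161/136.5 = 15.83 mg/L; combined flow 136.5 m³/s.
Half-life 0.37 d → k = ln 2 / 0.37 = 1.873 d⁻¹.
Decay over the reach: 15.83·exp(−kt) = 15.83·0.6843 = 10.83 mg/L.
At the second outfall, C = (136.5·10.83 + 9.900·337.0) / (136.5 + 9.900) = 32.89 mg/L.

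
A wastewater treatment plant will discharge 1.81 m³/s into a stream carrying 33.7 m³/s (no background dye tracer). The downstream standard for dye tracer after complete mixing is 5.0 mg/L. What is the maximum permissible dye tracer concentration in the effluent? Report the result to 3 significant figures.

98.1 mg/L

At the limit, (Qr·Cr + Qe·Cₑ)/(Qr + Qe) = 5.0:
Cₑ = (35.51·5.0 − 33.70·0) / 1.810 = 98.09 mg/L.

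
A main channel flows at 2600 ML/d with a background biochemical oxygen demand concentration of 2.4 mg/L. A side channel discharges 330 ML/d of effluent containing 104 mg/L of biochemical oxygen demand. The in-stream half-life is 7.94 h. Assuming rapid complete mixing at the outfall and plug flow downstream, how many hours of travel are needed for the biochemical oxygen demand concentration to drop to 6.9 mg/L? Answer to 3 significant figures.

7.98 h

Mass balance: C = (2600·2.400 + 330.0·104.0) / 2930 = 40560/2930 = 13.84 mg/L.
Half-life 7.94 h → k = ln 2 / 7.94 = 0.08730 h⁻¹ = 2.095 d⁻¹.
13.84·exp(−k·t) = 6.9 → t = ln(13.84/6.9)/k = 28710 s = 7.976 h.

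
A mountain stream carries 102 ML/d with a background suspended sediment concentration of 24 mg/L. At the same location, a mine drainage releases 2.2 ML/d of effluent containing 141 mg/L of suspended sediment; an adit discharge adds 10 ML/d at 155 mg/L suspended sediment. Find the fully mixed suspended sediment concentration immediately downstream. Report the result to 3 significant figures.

Mass balance: C = (102.0·24.00 + 2.200·141.0 + 10.00·155.0) / 114.2 = 4308/114.2 = 37.73 mg/L.

37.7 mg/L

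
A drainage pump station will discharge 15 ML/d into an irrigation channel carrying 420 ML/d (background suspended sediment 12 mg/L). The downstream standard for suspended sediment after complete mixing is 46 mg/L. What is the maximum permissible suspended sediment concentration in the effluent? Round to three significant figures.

998 mg/L

At the limit, (Qr·Cr + Qe·Cₑ)/(Qr + Qe) = 46:
Cₑ = (435.0·46 − 420.0·12.00) / 15.00 = 998.0 mg/L.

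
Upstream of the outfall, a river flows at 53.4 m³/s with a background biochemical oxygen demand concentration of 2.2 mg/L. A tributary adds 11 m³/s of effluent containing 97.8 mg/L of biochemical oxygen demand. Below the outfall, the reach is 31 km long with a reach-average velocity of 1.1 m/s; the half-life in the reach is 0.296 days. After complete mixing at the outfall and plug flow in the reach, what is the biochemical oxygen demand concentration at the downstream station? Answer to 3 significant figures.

Conservation of mass: C = (53.40·2.200 + 11.00·97.80) / 64.40 = 1193/64.40 = 18.53 mg/L.
Travel time t = 31·1000 / 1.1 = 28180 s = 7.828 h.
Half-life 0.296 d → k = ln 2 / 0.296 = 2.342 d⁻¹.
Applying C = C₀e^(−kt): 18.53 × 0.4659 = 8.632 mg/L.

8.63 mg/L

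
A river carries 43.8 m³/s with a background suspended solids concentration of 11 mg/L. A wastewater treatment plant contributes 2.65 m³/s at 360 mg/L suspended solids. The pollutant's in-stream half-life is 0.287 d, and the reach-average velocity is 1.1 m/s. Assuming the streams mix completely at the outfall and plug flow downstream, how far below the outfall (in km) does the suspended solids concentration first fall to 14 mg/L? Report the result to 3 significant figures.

31.2 km

After mixing, C = (43.80·11.00 + 2.650·360.0) / 46.45 = 1436/46.45 = 30.91 mg/L.
Half-life 0.287 d → k = ln 2 / 0.287 = 2.415 d⁻¹.
Set 30.91·exp(−k·t) = 14 → t = ln(30.91/14)/k = 28330 s = 7.871 h.
Distance = v·t = 1.1·28330 = 31170 m = 31.17 km.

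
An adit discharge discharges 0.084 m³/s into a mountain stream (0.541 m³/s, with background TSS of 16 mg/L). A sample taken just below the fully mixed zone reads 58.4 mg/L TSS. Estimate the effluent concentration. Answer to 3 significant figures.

Mass balance: 0.5410·16.00 + 0.08400·Cₑ = 0.6250·58.40
→ Cₑ = (0.6250·58.40 − 0.5410·16.00) / 0.08400 = 331.5 mg/L.

331 mg/L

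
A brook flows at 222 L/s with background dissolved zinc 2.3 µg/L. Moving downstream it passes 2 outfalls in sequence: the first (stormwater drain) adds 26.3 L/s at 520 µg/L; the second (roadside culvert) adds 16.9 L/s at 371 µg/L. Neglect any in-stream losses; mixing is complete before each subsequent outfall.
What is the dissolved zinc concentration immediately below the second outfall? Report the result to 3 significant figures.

After outfall 1: Q = 222.0 + 26.30 = 248.3 L/s; C = (222.0·2.300 + 26.30·520.0)/248.3 = 57.13 µg/L.
After outfall 2: Q = 248.3 + 16.90 = 265.2 L/s; C = (248.3·57.13 + 16.90·371.0)/265.2 = 77.14 µg/L.

77.1 µg/L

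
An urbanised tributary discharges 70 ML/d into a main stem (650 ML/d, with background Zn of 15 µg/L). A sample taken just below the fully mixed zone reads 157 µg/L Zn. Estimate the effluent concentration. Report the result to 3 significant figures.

1480 µg/L

Mass balance: 650.0·15.00 + 70.00·Cₑ = 720.0·157.0
→ Cₑ = (720.0·157.0 − 650.0·15.00) / 70.00 = 1476 µg/L.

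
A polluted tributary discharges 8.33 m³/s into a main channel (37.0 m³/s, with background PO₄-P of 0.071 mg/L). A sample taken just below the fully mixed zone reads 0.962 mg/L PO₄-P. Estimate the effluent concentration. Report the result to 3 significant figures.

Mass balance: 37.00·0.07100 + 8.330·Cₑ = 45.33·0.9620
→ Cₑ = (45.33·0.9620 − 37.00·0.07100) / 8.330 = 4.920 mg/L.

4.92 mg/L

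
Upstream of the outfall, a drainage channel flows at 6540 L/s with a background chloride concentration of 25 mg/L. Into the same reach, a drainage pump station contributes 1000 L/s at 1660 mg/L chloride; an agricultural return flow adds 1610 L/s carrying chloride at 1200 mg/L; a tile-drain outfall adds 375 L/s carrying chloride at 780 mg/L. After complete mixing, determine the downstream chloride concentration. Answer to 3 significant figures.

Mixed concentration C = ΣQC/ΣQ = (6540·25.00 + 1000·1660 + 1610·1200 + 375.0·780.0) / 9525 = 4048000/9525 = 425.0 mg/L.

425 mg/L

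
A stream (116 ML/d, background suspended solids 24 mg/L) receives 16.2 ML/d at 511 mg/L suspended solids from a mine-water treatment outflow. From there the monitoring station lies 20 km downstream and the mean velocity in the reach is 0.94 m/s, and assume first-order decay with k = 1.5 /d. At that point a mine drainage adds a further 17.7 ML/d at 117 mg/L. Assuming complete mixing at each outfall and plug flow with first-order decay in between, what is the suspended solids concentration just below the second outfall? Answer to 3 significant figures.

Flow-weighted average: C = (116.0·24.00 + 16.20·511.0) / 132.2 = 11060/132.2 = 83.68 mg/L; combined flow 132.2 ML/d.
Travel time t = 20·1000 / 0.94 = 21280 s = 5.910 h.
Applying C = C₀e^(−kt): 83.68 × 0.6912 = 57.83 mg/L.
At the second outfall, C = (132.2·57.83 + 17.70·117.0) / (132.2 + 17.70) = 64.82 mg/L.

64.8 mg/L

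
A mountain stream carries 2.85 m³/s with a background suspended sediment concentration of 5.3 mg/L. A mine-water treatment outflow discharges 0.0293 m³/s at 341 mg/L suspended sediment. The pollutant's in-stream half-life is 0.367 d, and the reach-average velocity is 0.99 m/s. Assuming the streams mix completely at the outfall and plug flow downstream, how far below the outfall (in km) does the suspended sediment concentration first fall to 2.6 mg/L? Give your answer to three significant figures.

After mixing, C = (2.850·5.300 + 0.02930·341.0) / 2.879 = 25.10/2.879 = 8.716 mg/L.
Half-life 0.367 d → k = ln 2 / 0.367 = 1.889 d⁻¹.
Set 8.716·exp(−k·t) = 2.6 → t = ln(8.716/2.6)/k = 55340 s = 15.37 h.
Distance = v·t = 0.99·55340 = 54780 m = 54.78 km.

54.8 km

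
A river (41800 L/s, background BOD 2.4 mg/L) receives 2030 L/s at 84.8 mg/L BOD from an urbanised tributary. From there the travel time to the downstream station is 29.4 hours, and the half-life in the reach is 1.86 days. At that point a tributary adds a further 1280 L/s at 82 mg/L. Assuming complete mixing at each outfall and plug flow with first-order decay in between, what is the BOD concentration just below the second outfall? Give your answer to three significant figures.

6.15 mg/L

Flow-weighted average: C = (41800·2.400 + 2030·84.80) / 43830 = 272500/43830 = 6.216 mg/L; combined flow 43830 L/s.
Half-life 1.86 d → k = ln 2 / 1.86 = 0.3727 d⁻¹.
First-order decay: C = 6.216·exp(−k·t) = 6.216·0.6335 = 3.938 mg/L.
At the second outfall, C = (43830·3.938 + 1280·82.00) / (43830 + 1280) = 6.153 mg/L.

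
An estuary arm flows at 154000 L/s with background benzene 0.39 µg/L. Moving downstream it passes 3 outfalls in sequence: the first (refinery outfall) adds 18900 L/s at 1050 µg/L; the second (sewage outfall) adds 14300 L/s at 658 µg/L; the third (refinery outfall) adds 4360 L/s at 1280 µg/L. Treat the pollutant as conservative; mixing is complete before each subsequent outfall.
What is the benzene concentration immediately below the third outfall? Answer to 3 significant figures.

Outfall 1: combined Q = 172900 L/s; C = (154000·0.3900 + 18900·1050)/172900 = 115.1 µg/L.
Outfall 2: combined Q = 187200 L/s; C = (172900·115.1 + 14300·658.0)/187200 = 156.6 µg/L.
Outfall 3: combined Q = 191600 L/s; C = (187200·156.6 + 4360·1280)/191600 = 182.2 µg/L.

182 µg/L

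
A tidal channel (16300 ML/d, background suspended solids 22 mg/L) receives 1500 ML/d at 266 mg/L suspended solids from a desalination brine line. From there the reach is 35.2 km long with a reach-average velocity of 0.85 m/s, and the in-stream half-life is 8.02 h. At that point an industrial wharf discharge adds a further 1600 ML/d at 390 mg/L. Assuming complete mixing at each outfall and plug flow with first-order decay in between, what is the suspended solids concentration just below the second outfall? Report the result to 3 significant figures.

Mixed concentration C = ΣQC/ΣQ = (16300·22.00 + 1500·266.0) / 17800 = 757600/17800 = 42.56 mg/L; combined flow 17800 ML/d.
Travel time t = 35.2·1000 / 0.85 = 41410 s = 11.50 h.
Half-life 8.02 h → k = ln 2 / 8.02 = 0.08643 h⁻¹ = 2.074 d⁻¹.
Applying C = C₀e^(−kt): 42.56 × 0.3700 = 15.75 mg/L.
At the second outfall, C = (17800·15.75 + 1600·390.0) / (17800 + 1600) = 46.61 mg/L.

46.6 mg/L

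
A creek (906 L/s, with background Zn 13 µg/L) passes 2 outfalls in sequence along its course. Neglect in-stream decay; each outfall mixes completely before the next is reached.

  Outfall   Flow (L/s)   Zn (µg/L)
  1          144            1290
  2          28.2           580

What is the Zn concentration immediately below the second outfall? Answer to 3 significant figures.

After outfall 1: Q = 906.0 + 144.0 = 1050 L/s; C = (906.0·13.00 + 144.0·1290)/1050 = 188.1 µg/L.
After outfall 2: Q = 1050 + 28.20 = 1078 L/s; C = (1050·188.1 + 28.20·580.0)/1078 = 198.4 µg/L.

198 µg/L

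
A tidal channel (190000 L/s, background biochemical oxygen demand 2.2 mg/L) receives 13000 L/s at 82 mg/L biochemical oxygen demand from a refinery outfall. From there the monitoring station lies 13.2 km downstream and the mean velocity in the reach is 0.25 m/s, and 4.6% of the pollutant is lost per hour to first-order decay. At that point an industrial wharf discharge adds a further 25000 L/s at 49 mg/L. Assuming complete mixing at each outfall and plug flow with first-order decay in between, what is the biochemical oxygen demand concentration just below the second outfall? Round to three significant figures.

8.64 mg/L

Flow-weighted average: C = (190000·2.200 + 13000·82.00) / 203000 = 1484000/203000 = 7.310 mg/L; combined flow 203000 L/s.
Travel time t = 13.2·1000 / 0.25 = 52800 s = 14.67 h.
4.6%/h lost → k = −ln(1 − 0.046) = 0.04709 h⁻¹.
First-order decay: C = 7.310·exp(−k·t) = 7.310·0.5012 = 3.664 mg/L.
Second outfall: C = (203000·3.664 + 25000·49.00)/228000 = 8.635 mg/L.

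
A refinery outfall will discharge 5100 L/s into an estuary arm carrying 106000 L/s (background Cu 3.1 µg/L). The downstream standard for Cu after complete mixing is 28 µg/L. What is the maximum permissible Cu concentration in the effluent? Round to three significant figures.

At the limit, (Qr·Cr + Qe·Cₑ)/(Qr + Qe) = 28:
Cₑ = (111100·28 − 106000·3.100) / 5100 = 545.5 µg/L.

546 µg/L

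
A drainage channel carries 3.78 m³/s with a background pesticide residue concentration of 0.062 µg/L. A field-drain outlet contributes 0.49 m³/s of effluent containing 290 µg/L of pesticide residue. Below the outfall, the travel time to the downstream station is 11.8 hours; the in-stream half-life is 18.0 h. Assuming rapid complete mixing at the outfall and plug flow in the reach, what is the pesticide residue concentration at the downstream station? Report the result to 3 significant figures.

Flow-weighted average: C = (3.780·0.06200 + 0.4900·290.0) / 4.270 = 142.3/4.270 = 33.33 µg/L.
Half-life 18.0 h → k = ln 2 / 18.0 = 0.03851 h⁻¹ = 0.9242 d⁻¹.
Applying C = C₀e^(−kt): 33.33 × 0.6348 = 21.16 µg/L.

21.2 µg/L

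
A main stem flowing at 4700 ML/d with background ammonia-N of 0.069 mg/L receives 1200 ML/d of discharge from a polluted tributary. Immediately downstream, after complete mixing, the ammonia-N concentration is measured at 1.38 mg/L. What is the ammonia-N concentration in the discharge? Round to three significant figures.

6.51 mg/L

Mass balance: 4700·0.06900 + 1200·Cₑ = 5900·1.380
→ Cₑ = (5900·1.380 − 4700·0.06900) / 1200 = 6.515 mg/L.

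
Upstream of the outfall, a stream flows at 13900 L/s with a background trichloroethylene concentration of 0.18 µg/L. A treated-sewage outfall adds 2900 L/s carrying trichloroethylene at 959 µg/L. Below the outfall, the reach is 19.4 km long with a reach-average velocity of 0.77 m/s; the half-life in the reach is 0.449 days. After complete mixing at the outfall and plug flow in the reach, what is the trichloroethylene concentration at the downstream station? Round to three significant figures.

Flow-weighted average: C = (13900·0.1800 + 2900·959.0) / 16800 = 2784000/16800 = 165.7 µg/L.
Travel time t = 19.4·1000 / 0.77 = 25190 s = 6.999 h.
Half-life 0.449 d → k = ln 2 / 0.449 = 1.544 d⁻¹.
Decay over the reach: 165.7·exp(−kt) = 165.7·0.6375 = 105.6 µg/L.

106 µg/L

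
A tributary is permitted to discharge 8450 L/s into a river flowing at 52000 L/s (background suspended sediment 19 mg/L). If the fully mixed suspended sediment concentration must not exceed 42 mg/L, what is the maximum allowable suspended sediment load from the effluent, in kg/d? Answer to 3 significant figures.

Mass balance at the limit: 52000·19.00 + 8450·Cₑ = 60450·42 → Cₑ = 183.5 mg/L.
8450 L/s = 8.450 m³/s. Load = 8.450 m³/s × 183.5 g/m³ × 86 400 s/d = 134000 kg/d.

134000 kg/d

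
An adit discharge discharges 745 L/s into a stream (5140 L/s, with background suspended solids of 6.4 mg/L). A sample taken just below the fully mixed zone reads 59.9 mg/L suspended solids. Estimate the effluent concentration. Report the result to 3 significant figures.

Mass balance: 5140·6.400 + 745.0·Cₑ = 5885·59.90
→ Cₑ = (5885·59.90 − 5140·6.400) / 745.0 = 429.0 mg/L.

429 mg/L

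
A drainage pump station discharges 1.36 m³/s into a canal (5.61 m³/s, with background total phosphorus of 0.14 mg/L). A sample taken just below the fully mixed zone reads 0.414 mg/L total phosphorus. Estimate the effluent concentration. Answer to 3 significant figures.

Mass balance: 5.610·0.1400 + 1.360·Cₑ = 6.970·0.4140
→ Cₑ = (6.970·0.4140 − 5.610·0.1400) / 1.360 = 1.544 mg/L.

1.54 mg/L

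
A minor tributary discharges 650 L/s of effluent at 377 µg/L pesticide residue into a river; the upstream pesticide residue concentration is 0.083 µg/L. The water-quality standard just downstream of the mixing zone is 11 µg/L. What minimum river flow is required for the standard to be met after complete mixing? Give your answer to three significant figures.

Set C_mix = 11: (Q·0.08300 + 650.0·377.0) / (Q + 650.0) = 11
→ Q = 650.0·(377.0 − 11)/(11 − 0.08300) = 21790 L/s.

21800 L/s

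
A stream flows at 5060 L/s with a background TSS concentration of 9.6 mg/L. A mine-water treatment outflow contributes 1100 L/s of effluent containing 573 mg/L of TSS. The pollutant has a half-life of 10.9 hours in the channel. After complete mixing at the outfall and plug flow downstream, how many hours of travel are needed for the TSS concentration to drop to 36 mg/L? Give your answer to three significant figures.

17.6 h

Flow-weighted average: C = (5060·9.600 + 1100·573.0) / 6160 = 678900/6160 = 110.2 mg/L.
Half-life 10.9 h → k = ln 2 / 10.9 = 0.06359 h⁻¹ = 1.526 d⁻¹.
110.2·exp(−k·t) = 36 → t = ln(110.2/36)/k = 63340 s = 17.59 h.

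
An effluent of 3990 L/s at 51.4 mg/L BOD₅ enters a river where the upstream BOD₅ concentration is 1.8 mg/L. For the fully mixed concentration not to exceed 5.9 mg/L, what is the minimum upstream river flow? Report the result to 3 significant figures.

Set C_mix = 5.9: (Q·1.800 + 3990·51.40) / (Q + 3990) = 5.9
→ Q = 3990·(51.40 − 5.9)/(5.9 − 1.800) = 44280 L/s.

44300 L/s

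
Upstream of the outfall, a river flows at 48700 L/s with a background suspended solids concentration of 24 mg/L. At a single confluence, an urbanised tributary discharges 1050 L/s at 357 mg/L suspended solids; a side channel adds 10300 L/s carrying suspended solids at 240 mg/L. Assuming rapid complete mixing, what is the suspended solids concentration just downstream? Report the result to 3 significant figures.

66.9 mg/L

After mixing, C = (48700·24.00 + 1050·357.0 + 10300·240.0) / 60050 = 4016000/60050 = 66.87 mg/L.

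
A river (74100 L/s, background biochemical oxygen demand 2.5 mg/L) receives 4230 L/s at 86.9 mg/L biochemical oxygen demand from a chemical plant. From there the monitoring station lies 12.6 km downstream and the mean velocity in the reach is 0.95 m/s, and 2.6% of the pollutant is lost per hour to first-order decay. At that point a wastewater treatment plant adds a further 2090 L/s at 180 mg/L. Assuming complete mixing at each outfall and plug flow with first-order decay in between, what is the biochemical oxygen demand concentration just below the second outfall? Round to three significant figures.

Mass balance: C = (74100·2.500 + 4230·86.90) / 78330 = 552800/78330 = 7.058 mg/L; combined flow 78330 L/s.
Travel time t = 12.6·1000 / 0.95 = 13260 s = 3.684 h.
2.6%/h lost → k = −ln(1 − 0.026) = 0.02634 h⁻¹.
First-order decay: C = 7.058·exp(−k·t) = 7.058·0.9075 = 6.405 mg/L.
Second outfall: C = (78330·6.405 + 2090·180.0)/80420 = 10.92 mg/L.

10.9 mg/L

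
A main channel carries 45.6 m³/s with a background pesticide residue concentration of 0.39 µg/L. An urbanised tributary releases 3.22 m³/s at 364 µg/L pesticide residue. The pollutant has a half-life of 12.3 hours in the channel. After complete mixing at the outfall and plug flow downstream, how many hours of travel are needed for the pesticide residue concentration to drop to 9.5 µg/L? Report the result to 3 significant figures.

Mass balance: C = (45.60·0.3900 + 3.220·364.0) / 48.82 = 1190/48.82 = 24.37 µg/L.
Half-life 12.3 h → k = ln 2 / 12.3 = 0.05635 h⁻¹ = 1.352 d⁻¹.
24.37·exp(−k·t) = 9.5 → t = ln(24.37/9.5)/k = 60190 s = 16.72 h.

16.7 h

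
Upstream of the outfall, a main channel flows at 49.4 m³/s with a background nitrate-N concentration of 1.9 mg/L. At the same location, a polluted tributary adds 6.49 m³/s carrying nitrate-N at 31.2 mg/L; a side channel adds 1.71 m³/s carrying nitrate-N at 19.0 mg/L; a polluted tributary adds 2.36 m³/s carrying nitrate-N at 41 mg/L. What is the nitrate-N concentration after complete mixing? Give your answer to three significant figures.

7.10 mg/L

Flow-weighted average: C = (49.40·1.900 + 6.490·31.20 + 1.710·19.00 + 2.360·41.00) / 59.96 = 425.6/59.96 = 7.098 mg/L.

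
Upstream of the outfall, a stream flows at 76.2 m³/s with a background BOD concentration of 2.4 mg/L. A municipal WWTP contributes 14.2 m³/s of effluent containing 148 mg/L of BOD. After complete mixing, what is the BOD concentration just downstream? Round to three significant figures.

Conservation of mass: C = (76.20·2.400 + 14.20·148.0) / 90.40 = 2284/90.40 = 25.27 mg/L.

25.3 mg/L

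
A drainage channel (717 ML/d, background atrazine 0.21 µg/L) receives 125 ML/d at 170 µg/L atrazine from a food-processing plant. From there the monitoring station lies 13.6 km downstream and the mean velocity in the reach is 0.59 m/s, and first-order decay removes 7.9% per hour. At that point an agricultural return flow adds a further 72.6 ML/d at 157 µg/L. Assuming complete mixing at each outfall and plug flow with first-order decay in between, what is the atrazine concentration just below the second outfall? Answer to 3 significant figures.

Mixed concentration C = ΣQC/ΣQ = (717.0·0.2100 + 125.0·170.0) / 842.0 = 21400/842.0 = 25.42 µg/L; combined flow 842.0 ML/d.
Travel time t = 13.6·1000 / 0.59 = 23050 s = 6.403 h.
7.9%/h lost → k = −ln(1 − 0.079) = 0.08230 h⁻¹.
After decay, C = 25.42 × e^(−kt) = 25.42 × 0.5904 = 15.01 µg/L.
Second outfall: C = (842.0·15.01 + 72.60·157.0)/914.6 = 26.28 µg/L.

26.3 µg/L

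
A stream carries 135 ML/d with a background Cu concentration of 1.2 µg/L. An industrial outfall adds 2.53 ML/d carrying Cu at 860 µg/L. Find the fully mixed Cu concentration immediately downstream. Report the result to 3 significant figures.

Conservation of mass: C = (135.0·1.200 + 2.530·860.0) / 137.5 = 2338/137.5 = 17.00 µg/L.

17.0 µg/L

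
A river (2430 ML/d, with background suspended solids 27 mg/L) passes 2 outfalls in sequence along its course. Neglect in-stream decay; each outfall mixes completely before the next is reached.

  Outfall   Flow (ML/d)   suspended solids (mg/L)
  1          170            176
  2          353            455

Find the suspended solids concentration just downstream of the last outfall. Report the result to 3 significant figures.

86.7 mg/L

After outfall 1: Q = 2430 + 170.0 = 2600 ML/d; C = (2430·27.00 + 170.0·176.0)/2600 = 36.74 mg/L.
After outfall 2: Q = 2600 + 353.0 = 2953 ML/d; C = (2600·36.74 + 353.0·455.0)/2953 = 86.74 mg/L.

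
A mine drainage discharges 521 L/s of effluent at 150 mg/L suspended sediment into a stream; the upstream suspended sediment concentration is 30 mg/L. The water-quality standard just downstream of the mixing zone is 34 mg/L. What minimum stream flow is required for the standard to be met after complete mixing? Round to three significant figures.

15100 L/s

Set C_mix = 34: (Q·30.00 + 521.0·150.0) / (Q + 521.0) = 34
→ Q = 521.0·(150.0 − 34)/(34 − 30.00) = 15110 L/s.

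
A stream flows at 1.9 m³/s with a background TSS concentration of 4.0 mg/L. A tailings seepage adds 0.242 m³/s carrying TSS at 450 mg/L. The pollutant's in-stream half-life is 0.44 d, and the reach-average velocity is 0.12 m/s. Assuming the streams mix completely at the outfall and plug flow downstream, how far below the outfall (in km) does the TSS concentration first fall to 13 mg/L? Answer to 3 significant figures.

Mixed concentration C = ΣQC/ΣQ = (1.900·4.000 + 0.2420·450.0) / 2.142 = 116.5/2.142 = 54.39 mg/L.
Half-life 0.44 d → k = ln 2 / 0.44 = 1.575 d⁻¹.
Set 54.39·exp(−k·t) = 13 → t = ln(54.39/13)/k = 78490 s = 21.80 h.
Distance = v·t = 0.12·78490 = 9419 m = 9.419 km.

9.42 km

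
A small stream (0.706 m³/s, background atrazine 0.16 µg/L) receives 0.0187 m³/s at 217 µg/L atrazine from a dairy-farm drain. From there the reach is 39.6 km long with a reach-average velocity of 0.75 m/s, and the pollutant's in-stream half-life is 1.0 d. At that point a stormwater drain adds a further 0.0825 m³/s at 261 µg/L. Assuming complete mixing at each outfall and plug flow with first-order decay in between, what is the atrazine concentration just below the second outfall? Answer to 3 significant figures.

Conservation of mass: C = (0.7060·0.1600 + 0.01870·217.0) / 0.7247 = 4.171/0.7247 = 5.755 µg/L; combined flow 0.7247 m³/s.
Travel time t = 39.6·1000 / 0.75 = 52800 s = 14.67 h.
Half-life 1.0 d → k = ln 2 / 1.0 = 0.6931 d⁻¹.
Decay over the reach: 5.755·exp(−kt) = 5.755·0.6547 = 3.768 µg/L.
Second outfall: C = (0.7247·3.768 + 0.08250·261.0)/0.8072 = 30.06 µg/L.

30.1 µg/L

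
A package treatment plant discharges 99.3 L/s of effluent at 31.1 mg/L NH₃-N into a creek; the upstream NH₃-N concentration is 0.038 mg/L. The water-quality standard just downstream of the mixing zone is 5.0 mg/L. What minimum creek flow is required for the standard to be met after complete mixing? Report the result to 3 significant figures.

Set C_mix = 5.0: (Q·0.03800 + 99.30·31.10) / (Q + 99.30) = 5.0
→ Q = 99.30·(31.10 − 5.0)/(5.0 − 0.03800) = 522.3 L/s.

522 L/s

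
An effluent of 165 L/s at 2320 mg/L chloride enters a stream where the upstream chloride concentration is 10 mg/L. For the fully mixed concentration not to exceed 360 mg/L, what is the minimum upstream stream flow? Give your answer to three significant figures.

Set C_mix = 360: (Q·10.00 + 165.0·2320) / (Q + 165.0) = 360
→ Q = 165.0·(2320 − 360)/(360 − 10.00) = 924.0 L/s.

924 L/s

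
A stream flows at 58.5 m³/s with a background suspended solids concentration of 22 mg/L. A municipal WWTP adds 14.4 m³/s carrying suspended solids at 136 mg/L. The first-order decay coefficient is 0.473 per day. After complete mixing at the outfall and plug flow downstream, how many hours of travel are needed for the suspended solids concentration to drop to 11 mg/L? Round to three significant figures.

70.9 h

Mass balance: C = (58.50·22.00 + 14.40·136.0) / 72.90 = 3245/72.90 = 44.52 mg/L.
44.52·exp(−k·t) = 11 → t = ln(44.52/11)/k = 255400 s = 70.93 h.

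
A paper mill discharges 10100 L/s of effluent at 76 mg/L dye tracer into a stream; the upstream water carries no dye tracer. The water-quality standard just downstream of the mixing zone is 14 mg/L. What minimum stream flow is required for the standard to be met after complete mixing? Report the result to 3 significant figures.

Set C_mix = 14: (Q·0 + 10100·76.00) / (Q + 10100) = 14
→ Q = 10100·(76.00 − 14)/(14 − 0) = 44730 L/s.

44700 L/s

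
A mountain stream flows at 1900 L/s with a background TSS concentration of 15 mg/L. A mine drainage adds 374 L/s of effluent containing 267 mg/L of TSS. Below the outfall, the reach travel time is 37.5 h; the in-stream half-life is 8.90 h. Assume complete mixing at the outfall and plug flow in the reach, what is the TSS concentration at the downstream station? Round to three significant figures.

3.04 mg/L

Mixed concentration C = ΣQC/ΣQ = (1900·15.00 + 374.0·267.0) / 2274 = 128400/2274 = 56.45 mg/L.
Half-life 8.90 h → k = ln 2 / 8.90 = 0.07788 h⁻¹ = 1.869 d⁻¹.
First-order decay: C = 56.45·exp(−k·t) = 56.45·0.05390 = 3.043 mg/L.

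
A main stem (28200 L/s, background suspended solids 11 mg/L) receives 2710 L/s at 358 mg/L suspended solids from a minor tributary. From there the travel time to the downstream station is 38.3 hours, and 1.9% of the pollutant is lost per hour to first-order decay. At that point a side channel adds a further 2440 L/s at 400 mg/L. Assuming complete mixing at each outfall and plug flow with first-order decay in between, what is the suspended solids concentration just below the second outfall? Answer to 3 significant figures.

Mass balance: C = (28200·11.00 + 2710·358.0) / 30910 = 1280000/30910 = 41.42 mg/L; combined flow 30910 L/s.
1.9%/h lost → k = −ln(1 − 0.019) = 0.01918 h⁻¹.
After decay, C = 41.42 × e^(−kt) = 41.42 × 0.4796 = 19.87 mg/L.
At the second outfall, C = (30910·19.87 + 2440·400.0) / (30910 + 2440) = 47.68 mg/L.

47.7 mg/L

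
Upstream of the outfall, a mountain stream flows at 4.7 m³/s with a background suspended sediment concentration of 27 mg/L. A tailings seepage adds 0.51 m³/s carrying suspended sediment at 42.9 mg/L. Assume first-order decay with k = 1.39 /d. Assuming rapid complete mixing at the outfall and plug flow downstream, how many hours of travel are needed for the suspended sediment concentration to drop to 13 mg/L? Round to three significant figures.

Mixed concentration C = ΣQC/ΣQ = (4.700·27.00 + 0.5100·42.90) / 5.210 = 148.8/5.210 = 28.56 mg/L.
28.56·exp(−k·t) = 13 → t = ln(28.56/13)/k = 48910 s = 13.59 h.

13.6 h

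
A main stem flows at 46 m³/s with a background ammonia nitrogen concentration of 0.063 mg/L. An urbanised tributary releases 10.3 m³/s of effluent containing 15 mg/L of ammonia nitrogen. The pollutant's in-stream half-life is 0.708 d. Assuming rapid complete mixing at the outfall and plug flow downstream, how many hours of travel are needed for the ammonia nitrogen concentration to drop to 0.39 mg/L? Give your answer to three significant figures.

Mass balance: C = (46.00·0.06300 + 10.30·15.00) / 56.30 = 157.4/56.30 = 2.796 mg/L.
Half-life 0.708 d → k = ln 2 / 0.708 = 0.9790 d⁻¹.
2.796·exp(−k·t) = 0.39 → t = ln(2.796/0.39)/k = 173800 s = 48.29 h.

48.3 h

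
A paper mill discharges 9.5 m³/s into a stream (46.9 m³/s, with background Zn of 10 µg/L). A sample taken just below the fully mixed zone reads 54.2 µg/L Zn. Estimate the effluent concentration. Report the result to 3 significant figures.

Mass balance: 46.90·10.00 + 9.500·Cₑ = 56.40·54.20
→ Cₑ = (56.40·54.20 − 46.90·10.00) / 9.500 = 272.4 µg/L.

272 µg/L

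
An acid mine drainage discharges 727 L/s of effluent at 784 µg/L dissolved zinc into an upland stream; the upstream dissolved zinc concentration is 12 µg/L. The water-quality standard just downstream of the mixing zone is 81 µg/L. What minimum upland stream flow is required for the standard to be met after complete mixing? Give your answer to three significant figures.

7410 L/s

Set C_mix = 81: (Q·12.00 + 727.0·784.0) / (Q + 727.0) = 81
→ Q = 727.0·(784.0 − 81)/(81 − 12.00) = 7407 L/s.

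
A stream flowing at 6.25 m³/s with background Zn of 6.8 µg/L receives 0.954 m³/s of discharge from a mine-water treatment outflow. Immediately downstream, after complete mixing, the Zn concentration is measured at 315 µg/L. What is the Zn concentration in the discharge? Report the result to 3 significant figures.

Mass balance: 6.250·6.800 + 0.9540·Cₑ = 7.204·315.0
→ Cₑ = (7.204·315.0 − 6.250·6.800) / 0.9540 = 2334 µg/L.

2330 µg/L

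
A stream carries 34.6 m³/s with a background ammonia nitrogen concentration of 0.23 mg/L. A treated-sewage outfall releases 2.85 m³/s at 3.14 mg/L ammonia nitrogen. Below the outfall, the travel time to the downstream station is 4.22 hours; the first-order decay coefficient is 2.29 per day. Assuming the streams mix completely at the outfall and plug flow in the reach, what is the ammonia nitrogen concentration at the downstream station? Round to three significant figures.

0.302 mg/L

Mass balance: C = (34.60·0.2300 + 2.850·3.140) / 37.45 = 16.91/37.45 = 0.4515 mg/L.
Decay over the reach: 0.4515·exp(−kt) = 0.4515·0.6685 = 0.3018 mg/L.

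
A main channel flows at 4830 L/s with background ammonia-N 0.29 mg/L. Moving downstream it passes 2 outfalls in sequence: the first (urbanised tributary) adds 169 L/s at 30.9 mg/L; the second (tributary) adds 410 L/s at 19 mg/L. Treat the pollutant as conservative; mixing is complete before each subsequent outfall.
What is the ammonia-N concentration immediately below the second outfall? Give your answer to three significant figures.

Outfall 1: combined Q = 4999 L/s; C = (4830·0.2900 + 169.0·30.90)/4999 = 1.325 mg/L.
Outfall 2: combined Q = 5409 L/s; C = (4999·1.325 + 410.0·19.00)/5409 = 2.665 mg/L.

2.66 mg/L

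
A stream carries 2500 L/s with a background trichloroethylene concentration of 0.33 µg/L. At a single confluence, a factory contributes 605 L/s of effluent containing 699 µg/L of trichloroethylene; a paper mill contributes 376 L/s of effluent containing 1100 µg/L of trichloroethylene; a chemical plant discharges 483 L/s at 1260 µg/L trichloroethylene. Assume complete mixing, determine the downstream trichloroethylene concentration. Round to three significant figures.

365 µg/L

After mixing, C = (2500·0.3300 + 605.0·699.0 + 376.0·1100 + 483.0·1260) / 3964 = 1446000/3964 = 364.8 µg/L.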